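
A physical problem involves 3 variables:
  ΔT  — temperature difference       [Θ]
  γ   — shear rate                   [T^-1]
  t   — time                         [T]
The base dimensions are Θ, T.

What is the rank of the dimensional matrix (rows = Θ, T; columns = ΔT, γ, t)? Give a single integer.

Dimensional matrix (Θ×T by ΔT×γ×t):
  Θ: [ 1  0  0]
  T: [ 0 -1  1]
RREF → pivots at {ΔT,γ} ⇒ r = 2

2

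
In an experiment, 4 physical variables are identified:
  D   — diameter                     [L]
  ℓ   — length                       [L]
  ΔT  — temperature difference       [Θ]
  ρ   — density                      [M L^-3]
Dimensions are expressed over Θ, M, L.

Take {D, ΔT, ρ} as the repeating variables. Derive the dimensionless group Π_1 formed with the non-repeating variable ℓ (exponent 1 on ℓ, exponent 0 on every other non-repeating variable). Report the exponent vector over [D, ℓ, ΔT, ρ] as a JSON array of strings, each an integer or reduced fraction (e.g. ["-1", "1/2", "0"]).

["-1", "1", "0", "0"]

Exponent matrix [Θ,M,L] × [D,ℓ,ΔT,ρ]:
  Θ: [ 0  0  1  0]
  M: [ 0  0  0  1]
  L: [ 1  1  0 -3]
Echelon form has 3 nonzero rows (pivots: D,ΔT,ρ)
Repeat: D,ΔT,ρ; free: ℓ
RREF:
  r0: [   1    1    0    0]
  r1: [   0    0    1    0]
  r2: [   0    0    0    1]
Fix exponent of ℓ at 1; solve each RREF row for its pivot's exponent:
  r0: exp(D) + (1)·1 = 0 ⇒ exp(D) = -1
  r1: exp(ΔT) + (0)·1 = 0 ⇒ exp(ΔT) = 0
  r2: exp(ρ) + (0)·1 = 0 ⇒ exp(ρ) = 0
Π_1 = D^-1 · ℓ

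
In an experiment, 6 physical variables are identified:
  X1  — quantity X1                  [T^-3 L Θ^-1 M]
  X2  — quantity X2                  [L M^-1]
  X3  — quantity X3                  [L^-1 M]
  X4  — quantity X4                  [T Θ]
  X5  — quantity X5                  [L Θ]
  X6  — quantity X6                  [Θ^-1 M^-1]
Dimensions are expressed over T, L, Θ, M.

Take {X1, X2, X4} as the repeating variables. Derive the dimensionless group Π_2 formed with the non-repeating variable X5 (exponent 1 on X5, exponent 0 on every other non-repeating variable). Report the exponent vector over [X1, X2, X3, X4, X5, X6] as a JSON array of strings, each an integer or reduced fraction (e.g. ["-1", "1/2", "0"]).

Write exponents as rows T,L,Θ,M / cols X1,X2,X3,X4,X5,X6:
  T: [-3  0  0  1  0  0]
  L: [ 1  1 -1  0  1  0]
  Θ: [-1  0  0  1  1 -1]
  M: [ 1 -1  1  0  0 -1]
Row reduction gives pivot columns X1,X2,X4; rank = 3
Repeat: X1,X2,X4; free: X3,X5,X6
RREF:
  r0: [   1    0    0    0  1/2 -1/2]
  r1: [   0    1   -1    0  1/2  1/2]
  r2: [   0    0    0    1  3/2 -3/2]
  r3: [   0    0    0    0    0    0]
Fix exponent of X5 at 1, X3 at 0, X6 at 0; solve each RREF row for its pivot's exponent:
  r0: exp(X1) + (1/2)·1 = 0 ⇒ exp(X1) = -1/2
  r1: exp(X2) + (1/2)·1 = 0 ⇒ exp(X2) = -1/2
  r2: exp(X4) + (3/2)·1 = 0 ⇒ exp(X4) = -3/2
Π_2 = X1^(-1/2) · X2^(-1/2) · X4^(-3/2) · X5

["-1/2", "-1/2", "0", "-3/2", "1", "0"]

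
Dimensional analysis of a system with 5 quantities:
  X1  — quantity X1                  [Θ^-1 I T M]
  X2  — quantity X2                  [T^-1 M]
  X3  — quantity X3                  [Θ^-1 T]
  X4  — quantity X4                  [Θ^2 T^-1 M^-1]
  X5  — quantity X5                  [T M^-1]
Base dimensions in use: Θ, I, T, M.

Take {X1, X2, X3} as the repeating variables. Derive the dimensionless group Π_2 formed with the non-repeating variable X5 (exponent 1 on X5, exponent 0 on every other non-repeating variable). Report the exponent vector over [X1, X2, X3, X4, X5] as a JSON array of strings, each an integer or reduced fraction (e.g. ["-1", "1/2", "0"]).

Dimensional matrix (Θ×I×T×M by X1×X2×X3×X4×X5):
  Θ: [-1  0 -1  2  0]
  I: [ 1  0  0  0  0]
  T: [ 1 -1  1 -1  1]
  M: [ 1  1  0 -1 -1]
Echelon form has 3 nonzero rows (pivots: X1,X2,X3)
Repeat: X1,X2,X3; free: X4,X5
RREF:
  r0: [   1    0    0    0    0]
  r1: [   0    1    0   -1   -1]
  r2: [   0    0    1   -2    0]
  r3: [   0    0    0    0    0]
Fix exponent of X5 at 1, X4 at 0; solve each RREF row for its pivot's exponent:
  r0: exp(X1) + (0)·1 = 0 ⇒ exp(X1) = 0
  r1: exp(X2) + (-1)·1 = 0 ⇒ exp(X2) = 1
  r2: exp(X3) + (0)·1 = 0 ⇒ exp(X3) = 0
Π_2 = X2 · X5

["0", "1", "0", "0", "1"]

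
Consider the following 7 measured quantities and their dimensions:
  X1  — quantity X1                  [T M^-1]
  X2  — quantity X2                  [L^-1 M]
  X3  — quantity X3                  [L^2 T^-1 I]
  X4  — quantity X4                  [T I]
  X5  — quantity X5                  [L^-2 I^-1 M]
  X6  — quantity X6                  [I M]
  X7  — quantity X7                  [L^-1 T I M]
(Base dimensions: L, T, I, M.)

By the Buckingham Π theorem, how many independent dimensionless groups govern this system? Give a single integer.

Write exponents as rows L,T,I,M / cols X1,X2,X3,X4,X5,X6,X7:
  L: [ 0 -1  2  0 -2  0 -1]
  T: [ 1  0 -1  1  0  0  1]
  I: [ 0  0  1  1 -1  1  1]
  M: [-1  1  0  0  1  1  1]
Echelon form has 3 nonzero rows (pivots: X1,X2,X3)
7 vars − rank 3 = 4 Π groups

4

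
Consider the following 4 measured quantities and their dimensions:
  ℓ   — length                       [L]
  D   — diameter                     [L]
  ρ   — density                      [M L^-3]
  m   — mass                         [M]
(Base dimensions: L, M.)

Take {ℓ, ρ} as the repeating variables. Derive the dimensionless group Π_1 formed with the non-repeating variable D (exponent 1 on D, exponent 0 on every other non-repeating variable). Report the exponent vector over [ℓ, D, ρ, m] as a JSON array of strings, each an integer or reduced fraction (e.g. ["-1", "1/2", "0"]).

["-1", "1", "0", "0"]

Exponent matrix [L,M] × [ℓ,D,ρ,m]:
  L: [ 1  1 -3  0]
  M: [ 0  0  1  1]
Echelon form has 2 nonzero rows (pivots: ℓ,ρ)
Pivot set = {ℓ,ρ}, free = {D,m}
RREF:
  r0: [   1    1    0    3]
  r1: [   0    0    1    1]
Fix exponent of D at 1, m at 0; solve each RREF row for its pivot's exponent:
  r0: exp(ℓ) + (1)·1 = 0 ⇒ exp(ℓ) = -1
  r1: exp(ρ) + (0)·1 = 0 ⇒ exp(ρ) = 0
Π_1 = ℓ^-1 · D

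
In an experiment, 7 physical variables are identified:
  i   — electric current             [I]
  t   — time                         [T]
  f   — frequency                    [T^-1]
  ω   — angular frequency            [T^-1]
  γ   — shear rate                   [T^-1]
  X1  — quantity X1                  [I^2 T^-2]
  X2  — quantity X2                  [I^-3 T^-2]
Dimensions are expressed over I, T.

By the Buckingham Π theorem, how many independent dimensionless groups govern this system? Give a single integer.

Dimensional matrix (I×T by i×t×f×ω×γ×X1×X2):
  I: [ 1  0  0  0  0  2 -3]
  T: [ 0  1 -1 -1 -1 -2 -2]
RREF → pivots at {i,t} ⇒ r = 2
Π count = n − r = 7 − 2 = 5

5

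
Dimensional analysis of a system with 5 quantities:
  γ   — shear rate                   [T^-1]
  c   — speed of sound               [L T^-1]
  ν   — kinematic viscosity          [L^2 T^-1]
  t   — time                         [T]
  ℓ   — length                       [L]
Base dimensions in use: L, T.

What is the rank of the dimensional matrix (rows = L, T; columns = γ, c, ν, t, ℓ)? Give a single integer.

Dimensional matrix (L×T by γ×c×ν×t×ℓ):
  L: [ 0  1  2  0  1]
  T: [-1 -1 -1  1  0]
RREF → pivots at {γ,c} ⇒ r = 2

2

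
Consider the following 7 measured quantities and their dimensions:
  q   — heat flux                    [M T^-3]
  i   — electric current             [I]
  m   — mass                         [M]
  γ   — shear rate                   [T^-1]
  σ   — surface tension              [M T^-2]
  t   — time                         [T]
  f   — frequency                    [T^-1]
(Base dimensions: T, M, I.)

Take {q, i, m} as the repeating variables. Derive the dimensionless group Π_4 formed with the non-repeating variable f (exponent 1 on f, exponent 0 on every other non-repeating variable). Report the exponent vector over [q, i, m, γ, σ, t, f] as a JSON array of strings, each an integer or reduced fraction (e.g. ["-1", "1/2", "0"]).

["-1/3", "0", "1/3", "0", "0", "0", "1"]

Dimensional matrix (T×M×I by q×i×m×γ×σ×t×f):
  T: [-3  0  0 -1 -2  1 -1]
  M: [ 1  0  1  0  1  0  0]
  I: [ 0  1  0  0  0  0  0]
RREF → pivots at {q,i,m} ⇒ r = 3
Repeat: q,i,m; free: γ,σ,t,f
RREF:
  r0: [   1    0    0  1/3  2/3 -1/3  1/3]
  r1: [   0    1    0    0    0    0    0]
  r2: [   0    0    1 -1/3  1/3  1/3 -1/3]
Fix exponent of f at 1, γ at 0, σ at 0, t at 0; solve each RREF row for its pivot's exponent:
  r0: exp(q) + (1/3)·1 = 0 ⇒ exp(q) = -1/3
  r1: exp(i) + (0)·1 = 0 ⇒ exp(i) = 0
  r2: exp(m) + (-1/3)·1 = 0 ⇒ exp(m) = 1/3
Π_4 = q^(-1/3) · m^(1/3) · f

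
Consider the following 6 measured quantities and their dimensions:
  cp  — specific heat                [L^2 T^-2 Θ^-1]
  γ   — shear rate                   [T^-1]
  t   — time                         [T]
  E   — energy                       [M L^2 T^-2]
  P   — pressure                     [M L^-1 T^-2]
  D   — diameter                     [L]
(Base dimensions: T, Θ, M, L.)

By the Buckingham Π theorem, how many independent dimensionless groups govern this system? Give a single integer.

2

Dimensional matrix (T×Θ×M×L by cp×γ×t×E×P×D):
  T: [-2 -1  1 -2 -2  0]
  Θ: [-1  0  0  0  0  0]
  M: [ 0  0  0  1  1  0]
  L: [ 2  0  0  2 -1  1]
RREF → pivots at {cp,γ,E,P} ⇒ r = 4
6 vars − rank 4 = 2 Π groups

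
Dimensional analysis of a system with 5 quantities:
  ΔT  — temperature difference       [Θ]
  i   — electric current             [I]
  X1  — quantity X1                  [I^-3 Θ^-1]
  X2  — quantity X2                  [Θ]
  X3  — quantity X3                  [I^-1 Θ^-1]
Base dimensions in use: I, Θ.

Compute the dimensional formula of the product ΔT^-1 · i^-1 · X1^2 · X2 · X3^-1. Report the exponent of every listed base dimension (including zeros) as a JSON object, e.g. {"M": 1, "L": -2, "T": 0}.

Write exponents as rows I,Θ / cols ΔT,i,X1,X2,X3:
  I: [ 0  1 -3  0 -1]
  Θ: [ 1  0 -1  1 -1]
  [I]: (-1)·0+(-1)·1+(2)·-3+(1)·0+(-1)·-1 = -6
  [Θ]: (-1)·1+(-1)·0+(2)·-1+(1)·1+(-1)·-1 = -1
⇒ I^-6 Θ^-1

{"I": -6, "Θ": -1}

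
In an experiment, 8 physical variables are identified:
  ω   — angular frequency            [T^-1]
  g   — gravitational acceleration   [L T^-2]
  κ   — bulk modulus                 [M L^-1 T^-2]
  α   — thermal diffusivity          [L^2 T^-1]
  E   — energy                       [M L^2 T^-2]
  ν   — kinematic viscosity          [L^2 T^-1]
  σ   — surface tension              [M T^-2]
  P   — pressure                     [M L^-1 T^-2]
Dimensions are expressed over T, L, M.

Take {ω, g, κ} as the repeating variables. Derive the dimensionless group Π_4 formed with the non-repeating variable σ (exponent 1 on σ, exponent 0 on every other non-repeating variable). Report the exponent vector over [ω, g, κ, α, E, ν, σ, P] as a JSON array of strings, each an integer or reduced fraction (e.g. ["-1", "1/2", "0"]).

["2", "-1", "-1", "0", "0", "0", "1", "0"]

Write exponents as rows T,L,M / cols ω,g,κ,α,E,ν,σ,P:
  T: [-1 -2 -2 -1 -2 -1 -2 -2]
  L: [ 0  1 -1  2  2  2  0 -1]
  M: [ 0  0  1  0  1  0  1  1]
Row reduction gives pivot columns ω,g,κ; rank = 3
Repeat: ω,g,κ; free: α,E,ν,σ,P
RREF:
  r0: [   1    0    0   -3   -6   -3   -2    0]
  r1: [   0    1    0    2    3    2    1    0]
  r2: [   0    0    1    0    1    0    1    1]
Fix exponent of σ at 1, α at 0, E at 0, ν at 0, P at 0; solve each RREF row for its pivot's exponent:
  r0: exp(ω) + (-2)·1 = 0 ⇒ exp(ω) = 2
  r1: exp(g) + (1)·1 = 0 ⇒ exp(g) = -1
  r2: exp(κ) + (1)·1 = 0 ⇒ exp(κ) = -1
Π_4 = ω^2 · g^-1 · κ^-1 · σ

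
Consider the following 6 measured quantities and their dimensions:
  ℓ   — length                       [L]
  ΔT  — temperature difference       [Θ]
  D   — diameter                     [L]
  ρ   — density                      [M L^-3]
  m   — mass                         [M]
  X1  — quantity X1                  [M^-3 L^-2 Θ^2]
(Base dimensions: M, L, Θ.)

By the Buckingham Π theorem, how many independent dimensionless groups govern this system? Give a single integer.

Dimensional matrix (M×L×Θ by ℓ×ΔT×D×ρ×m×X1):
  M: [ 0  0  0  1  1 -3]
  L: [ 1  0  1 -3  0 -2]
  Θ: [ 0  1  0  0  0  2]
RREF → pivots at {ℓ,ΔT,ρ} ⇒ r = 3
6 vars − rank 3 = 3 Π groups

3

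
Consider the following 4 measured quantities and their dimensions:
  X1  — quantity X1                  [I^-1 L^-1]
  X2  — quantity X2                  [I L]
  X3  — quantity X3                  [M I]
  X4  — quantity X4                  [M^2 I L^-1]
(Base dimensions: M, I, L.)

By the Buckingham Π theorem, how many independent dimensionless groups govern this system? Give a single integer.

Exponent matrix [M,I,L] × [X1,X2,X3,X4]:
  M: [ 0  0  1  2]
  I: [-1  1  1  1]
  L: [-1  1  0 -1]
RREF → pivots at {X1,X3} ⇒ r = 2
4 vars − rank 2 = 2 Π groups

2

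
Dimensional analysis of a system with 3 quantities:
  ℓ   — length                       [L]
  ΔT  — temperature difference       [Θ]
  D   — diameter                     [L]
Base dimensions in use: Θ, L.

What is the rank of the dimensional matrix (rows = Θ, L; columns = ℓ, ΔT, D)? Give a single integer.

Exponent matrix [Θ,L] × [ℓ,ΔT,D]:
  Θ: [ 0  1  0]
  L: [ 1  0  1]
RREF → pivots at {ℓ,ΔT} ⇒ r = 2

2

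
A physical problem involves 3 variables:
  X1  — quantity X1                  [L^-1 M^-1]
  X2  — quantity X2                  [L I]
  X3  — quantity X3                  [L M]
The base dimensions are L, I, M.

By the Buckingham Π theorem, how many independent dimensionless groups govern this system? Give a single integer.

Write exponents as rows L,I,M / cols X1,X2,X3:
  L: [-1  1  1]
  I: [ 0  1  0]
  M: [-1  0  1]
RREF → pivots at {X1,X2} ⇒ r = 2
Π count = n − r = 3 − 2 = 1

1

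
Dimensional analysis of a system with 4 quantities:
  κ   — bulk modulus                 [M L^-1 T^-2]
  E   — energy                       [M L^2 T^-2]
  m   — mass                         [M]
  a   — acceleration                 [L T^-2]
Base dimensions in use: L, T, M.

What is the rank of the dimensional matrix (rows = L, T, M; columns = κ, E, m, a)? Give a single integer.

Write exponents as rows L,T,M / cols κ,E,m,a:
  L: [-1  2  0  1]
  T: [-2 -2  0 -2]
  M: [ 1  1  1  0]
RREF → pivots at {κ,E,m} ⇒ r = 3

3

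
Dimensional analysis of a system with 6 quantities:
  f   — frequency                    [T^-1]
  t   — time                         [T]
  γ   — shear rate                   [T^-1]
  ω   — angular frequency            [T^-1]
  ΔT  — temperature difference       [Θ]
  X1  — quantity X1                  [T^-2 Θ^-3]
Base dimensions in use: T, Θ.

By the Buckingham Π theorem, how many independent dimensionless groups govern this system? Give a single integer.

Exponent matrix [T,Θ] × [f,t,γ,ω,ΔT,X1]:
  T: [-1  1 -1 -1  0 -2]
  Θ: [ 0  0  0  0  1 -3]
RREF → pivots at {f,ΔT} ⇒ r = 2
n=6, r=2 ⇒ 4 dimensionless groups

4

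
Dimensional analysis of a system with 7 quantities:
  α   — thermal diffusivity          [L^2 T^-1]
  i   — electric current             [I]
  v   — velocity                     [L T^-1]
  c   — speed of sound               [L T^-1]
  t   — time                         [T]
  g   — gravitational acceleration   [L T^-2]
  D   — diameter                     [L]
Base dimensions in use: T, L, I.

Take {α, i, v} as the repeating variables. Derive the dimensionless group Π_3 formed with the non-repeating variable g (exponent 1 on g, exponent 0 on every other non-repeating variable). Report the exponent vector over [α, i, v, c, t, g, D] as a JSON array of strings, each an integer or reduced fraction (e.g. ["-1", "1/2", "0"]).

Exponent matrix [T,L,I] × [α,i,v,c,t,g,D]:
  T: [-1  0 -1 -1  1 -2  0]
  L: [ 2  0  1  1  0  1  1]
  I: [ 0  1  0  0  0  0  0]
Row reduction gives pivot columns α,i,v; rank = 3
Repeat: α,i,v; free: c,t,g,D
RREF:
  r0: [   1    0    0    0    1   -1    1]
  r1: [   0    1    0    0    0    0    0]
  r2: [   0    0    1    1   -2    3   -1]
Fix exponent of g at 1, c at 0, t at 0, D at 0; solve each RREF row for its pivot's exponent:
  r0: exp(α) + (-1)·1 = 0 ⇒ exp(α) = 1
  r1: exp(i) + (0)·1 = 0 ⇒ exp(i) = 0
  r2: exp(v) + (3)·1 = 0 ⇒ exp(v) = -3
Π_3 = α · v^-3 · g

["1", "0", "-3", "0", "0", "1", "0"]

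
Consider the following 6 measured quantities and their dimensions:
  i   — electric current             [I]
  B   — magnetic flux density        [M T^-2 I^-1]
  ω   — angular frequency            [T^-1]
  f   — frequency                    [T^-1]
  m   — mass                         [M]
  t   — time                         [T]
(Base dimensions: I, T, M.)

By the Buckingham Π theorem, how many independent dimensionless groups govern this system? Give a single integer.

3

Write exponents as rows I,T,M / cols i,B,ω,f,m,t:
  I: [ 1 -1  0  0  0  0]
  T: [ 0 -2 -1 -1  0  1]
  M: [ 0  1  0  0  1  0]
RREF → pivots at {i,B,ω} ⇒ r = 3
6 vars − rank 3 = 3 Π groups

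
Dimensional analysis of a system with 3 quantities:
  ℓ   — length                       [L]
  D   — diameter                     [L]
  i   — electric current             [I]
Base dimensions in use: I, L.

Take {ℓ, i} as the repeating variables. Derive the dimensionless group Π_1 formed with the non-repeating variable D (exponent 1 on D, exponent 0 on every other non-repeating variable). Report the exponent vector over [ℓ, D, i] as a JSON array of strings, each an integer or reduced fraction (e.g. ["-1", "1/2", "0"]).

Write exponents as rows I,L / cols ℓ,D,i:
  I: [ 0  0  1]
  L: [ 1  1  0]
Echelon form has 2 nonzero rows (pivots: ℓ,i)
Repeat: ℓ,i; free: D
RREF:
  r0: [   1    1    0]
  r1: [   0    0    1]
Fix exponent of D at 1; solve each RREF row for its pivot's exponent:
  r0: exp(ℓ) + (1)·1 = 0 ⇒ exp(ℓ) = -1
  r1: exp(i) + (0)·1 = 0 ⇒ exp(i) = 0
Π_1 = ℓ^-1 · D

["-1", "1", "0"]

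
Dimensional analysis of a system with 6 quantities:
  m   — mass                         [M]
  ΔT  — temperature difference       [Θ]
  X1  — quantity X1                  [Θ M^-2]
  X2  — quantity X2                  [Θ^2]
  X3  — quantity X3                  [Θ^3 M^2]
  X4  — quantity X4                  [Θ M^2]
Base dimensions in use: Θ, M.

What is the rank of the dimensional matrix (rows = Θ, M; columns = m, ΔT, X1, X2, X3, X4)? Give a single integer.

2

Dimensional matrix (Θ×M by m×ΔT×X1×X2×X3×X4):
  Θ: [ 0  1  1  2  3  1]
  M: [ 1  0 -2  0  2  2]
Row reduction gives pivot columns m,ΔT; rank = 2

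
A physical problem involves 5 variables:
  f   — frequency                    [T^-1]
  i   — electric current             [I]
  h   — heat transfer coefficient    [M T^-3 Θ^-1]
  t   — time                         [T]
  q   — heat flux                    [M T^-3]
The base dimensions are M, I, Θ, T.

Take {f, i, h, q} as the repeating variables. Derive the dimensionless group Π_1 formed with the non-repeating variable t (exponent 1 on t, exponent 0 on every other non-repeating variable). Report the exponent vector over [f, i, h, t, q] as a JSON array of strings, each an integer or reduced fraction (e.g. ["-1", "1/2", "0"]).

Dimensional matrix (M×I×Θ×T by f×i×h×t×q):
  M: [ 0  0  1  0  1]
  I: [ 0  1  0  0  0]
  Θ: [ 0  0 -1  0  0]
  T: [-1  0 -3  1 -3]
Echelon form has 4 nonzero rows (pivots: f,i,h,q)
Pivot set = {f,i,h,q}, free = {t}
RREF:
  r0: [   1    0    0   -1    0]
  r1: [   0    1    0    0    0]
  r2: [   0    0    1    0    0]
  r3: [   0    0    0    0    1]
Fix exponent of t at 1; solve each RREF row for its pivot's exponent:
  r0: exp(f) + (-1)·1 = 0 ⇒ exp(f) = 1
  r1: exp(i) + (0)·1 = 0 ⇒ exp(i) = 0
  r2: exp(h) + (0)·1 = 0 ⇒ exp(h) = 0
  r3: exp(q) + (0)·1 = 0 ⇒ exp(q) = 0
Π_1 = f · t

["1", "0", "0", "1", "0"]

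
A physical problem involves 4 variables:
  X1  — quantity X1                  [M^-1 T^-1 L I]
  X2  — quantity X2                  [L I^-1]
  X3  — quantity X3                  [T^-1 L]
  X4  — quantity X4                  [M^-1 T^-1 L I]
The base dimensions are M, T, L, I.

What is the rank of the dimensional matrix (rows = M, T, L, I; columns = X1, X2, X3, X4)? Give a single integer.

Exponent matrix [M,T,L,I] × [X1,X2,X3,X4]:
  M: [-1  0  0 -1]
  T: [-1  0 -1 -1]
  L: [ 1  1  1  1]
  I: [ 1 -1  0  1]
Echelon form has 3 nonzero rows (pivots: X1,X2,X3)

3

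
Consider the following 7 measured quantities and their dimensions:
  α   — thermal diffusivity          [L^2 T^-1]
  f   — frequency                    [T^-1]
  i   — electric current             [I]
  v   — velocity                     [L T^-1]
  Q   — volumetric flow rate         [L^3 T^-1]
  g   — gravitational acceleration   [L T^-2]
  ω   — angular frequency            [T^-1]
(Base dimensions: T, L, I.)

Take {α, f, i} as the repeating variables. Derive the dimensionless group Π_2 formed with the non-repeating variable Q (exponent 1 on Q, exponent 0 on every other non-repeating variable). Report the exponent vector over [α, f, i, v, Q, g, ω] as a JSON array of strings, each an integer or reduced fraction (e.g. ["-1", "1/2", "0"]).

["-3/2", "1/2", "0", "0", "1", "0", "0"]

Write exponents as rows T,L,I / cols α,f,i,v,Q,g,ω:
  T: [-1 -1  0 -1 -1 -2 -1]
  L: [ 2  0  0  1  3  1  0]
  I: [ 0  0  1  0  0  0  0]
Echelon form has 3 nonzero rows (pivots: α,f,i)
Repeat: α,f,i; free: v,Q,g,ω
RREF:
  r0: [   1    0    0  1/2  3/2  1/2    0]
  r1: [   0    1    0  1/2 -1/2  3/2    1]
  r2: [   0    0    1    0    0    0    0]
Fix exponent of Q at 1, v at 0, g at 0, ω at 0; solve each RREF row for its pivot's exponent:
  r0: exp(α) + (3/2)·1 = 0 ⇒ exp(α) = -3/2
  r1: exp(f) + (-1/2)·1 = 0 ⇒ exp(f) = 1/2
  r2: exp(i) + (0)·1 = 0 ⇒ exp(i) = 0
Π_2 = α^(-3/2) · f^(1/2) · Q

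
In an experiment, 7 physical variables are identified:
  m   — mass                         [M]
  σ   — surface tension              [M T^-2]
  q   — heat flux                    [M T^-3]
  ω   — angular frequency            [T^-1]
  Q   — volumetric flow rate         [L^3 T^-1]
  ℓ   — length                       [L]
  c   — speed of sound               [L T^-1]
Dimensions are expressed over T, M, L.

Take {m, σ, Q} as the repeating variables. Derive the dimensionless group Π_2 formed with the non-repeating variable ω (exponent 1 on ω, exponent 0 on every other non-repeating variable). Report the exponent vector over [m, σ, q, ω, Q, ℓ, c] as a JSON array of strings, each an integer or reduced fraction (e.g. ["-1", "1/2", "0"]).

["1/2", "-1/2", "0", "1", "0", "0", "0"]

Dimensional matrix (T×M×L by m×σ×q×ω×Q×ℓ×c):
  T: [ 0 -2 -3 -1 -1  0 -1]
  M: [ 1  1  1  0  0  0  0]
  L: [ 0  0  0  0  3  1  1]
Echelon form has 3 nonzero rows (pivots: m,σ,Q)
Repeat: m,σ,Q; free: q,ω,ℓ,c
RREF:
  r0: [   1    0 -1/2 -1/2    0  1/6 -1/3]
  r1: [   0    1  3/2  1/2    0 -1/6  1/3]
  r2: [   0    0    0    0    1  1/3  1/3]
Fix exponent of ω at 1, q at 0, ℓ at 0, c at 0; solve each RREF row for its pivot's exponent:
  r0: exp(m) + (-1/2)·1 = 0 ⇒ exp(m) = 1/2
  r1: exp(σ) + (1/2)·1 = 0 ⇒ exp(σ) = -1/2
  r2: exp(Q) + (0)·1 = 0 ⇒ exp(Q) = 0
Π_2 = m^(1/2) · σ^(-1/2) · ω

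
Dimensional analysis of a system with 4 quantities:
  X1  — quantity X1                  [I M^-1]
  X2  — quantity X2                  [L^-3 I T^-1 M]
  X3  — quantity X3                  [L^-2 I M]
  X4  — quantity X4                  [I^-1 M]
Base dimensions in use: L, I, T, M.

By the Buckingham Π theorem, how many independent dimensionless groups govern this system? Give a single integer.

Dimensional matrix (L×I×T×M by X1×X2×X3×X4):
  L: [ 0 -3 -2  0]
  I: [ 1  1  1 -1]
  T: [ 0 -1  0  0]
  M: [-1  1  1  1]
Row reduction gives pivot columns X1,X2,X3; rank = 3
4 vars − rank 3 = 1 Π group

1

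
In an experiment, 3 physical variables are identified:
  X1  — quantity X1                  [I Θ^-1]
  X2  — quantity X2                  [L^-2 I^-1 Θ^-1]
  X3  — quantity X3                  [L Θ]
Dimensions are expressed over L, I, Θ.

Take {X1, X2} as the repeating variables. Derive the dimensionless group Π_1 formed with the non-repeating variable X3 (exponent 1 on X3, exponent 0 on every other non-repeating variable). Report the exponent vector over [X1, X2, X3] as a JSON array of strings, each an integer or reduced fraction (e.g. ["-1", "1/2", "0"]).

Exponent matrix [L,I,Θ] × [X1,X2,X3]:
  L: [ 0 -2  1]
  I: [ 1 -1  0]
  Θ: [-1 -1  1]
Row reduction gives pivot columns X1,X2; rank = 2
Repeat: X1,X2; free: X3
RREF:
  r0: [   1    0 -1/2]
  r1: [   0    1 -1/2]
  r2: [   0    0    0]
Fix exponent of X3 at 1; solve each RREF row for its pivot's exponent:
  r0: exp(X1) + (-1/2)·1 = 0 ⇒ exp(X1) = 1/2
  r1: exp(X2) + (-1/2)·1 = 0 ⇒ exp(X2) = 1/2
Π_1 = X1^(1/2) · X2^(1/2) · X3

["1/2", "1/2", "1"]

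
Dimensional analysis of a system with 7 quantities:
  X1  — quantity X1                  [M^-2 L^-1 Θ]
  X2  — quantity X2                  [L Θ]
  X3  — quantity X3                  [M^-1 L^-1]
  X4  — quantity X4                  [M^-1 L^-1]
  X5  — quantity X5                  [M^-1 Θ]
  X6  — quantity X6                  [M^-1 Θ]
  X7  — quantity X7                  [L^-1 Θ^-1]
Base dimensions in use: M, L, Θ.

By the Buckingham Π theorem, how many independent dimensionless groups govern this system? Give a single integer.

Exponent matrix [M,L,Θ] × [X1,X2,X3,X4,X5,X6,X7]:
  M: [-2  0 -1 -1 -1 -1  0]
  L: [-1  1 -1 -1  0  0 -1]
  Θ: [ 1  1  0  0  1  1 -1]
Row reduction gives pivot columns X1,X2; rank = 2
n=7, r=2 ⇒ 5 dimensionless groups

5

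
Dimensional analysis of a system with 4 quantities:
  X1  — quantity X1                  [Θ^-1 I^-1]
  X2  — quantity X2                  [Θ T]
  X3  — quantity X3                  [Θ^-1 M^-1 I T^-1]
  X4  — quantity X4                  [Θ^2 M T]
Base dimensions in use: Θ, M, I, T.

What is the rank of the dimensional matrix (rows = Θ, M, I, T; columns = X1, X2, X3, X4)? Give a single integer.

3

Exponent matrix [Θ,M,I,T] × [X1,X2,X3,X4]:
  Θ: [-1  1 -1  2]
  M: [ 0  0 -1  1]
  I: [-1  0  1  0]
  T: [ 0  1 -1  1]
Echelon form has 3 nonzero rows (pivots: X1,X2,X3)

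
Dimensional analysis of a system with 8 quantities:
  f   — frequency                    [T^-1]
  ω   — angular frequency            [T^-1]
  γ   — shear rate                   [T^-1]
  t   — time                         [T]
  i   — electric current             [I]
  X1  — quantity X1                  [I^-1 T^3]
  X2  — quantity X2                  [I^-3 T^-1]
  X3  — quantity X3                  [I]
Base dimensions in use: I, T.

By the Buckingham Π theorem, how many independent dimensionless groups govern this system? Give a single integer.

6

Write exponents as rows I,T / cols f,ω,γ,t,i,X1,X2,X3:
  I: [ 0  0  0  0  1 -1 -3  1]
  T: [-1 -1 -1  1  0  3 -1  0]
Row reduction gives pivot columns f,i; rank = 2
Π count = n − r = 8 − 2 = 6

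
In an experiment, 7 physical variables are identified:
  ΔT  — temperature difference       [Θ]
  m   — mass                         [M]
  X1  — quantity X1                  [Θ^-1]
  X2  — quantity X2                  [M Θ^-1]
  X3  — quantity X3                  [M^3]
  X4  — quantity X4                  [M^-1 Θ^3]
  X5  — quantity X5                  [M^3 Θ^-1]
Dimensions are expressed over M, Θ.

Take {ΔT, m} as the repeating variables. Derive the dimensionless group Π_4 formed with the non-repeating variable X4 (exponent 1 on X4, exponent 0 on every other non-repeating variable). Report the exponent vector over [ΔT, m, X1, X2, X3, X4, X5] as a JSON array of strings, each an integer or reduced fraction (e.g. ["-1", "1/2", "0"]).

["-3", "1", "0", "0", "0", "1", "0"]

Write exponents as rows M,Θ / cols ΔT,m,X1,X2,X3,X4,X5:
  M: [ 0  1  0  1  3 -1  3]
  Θ: [ 1  0 -1 -1  0  3 -1]
Row reduction gives pivot columns ΔT,m; rank = 2
Repeat: ΔT,m; free: X1,X2,X3,X4,X5
RREF:
  r0: [   1    0   -1   -1    0    3   -1]
  r1: [   0    1    0    1    3   -1    3]
Fix exponent of X4 at 1, X1 at 0, X2 at 0, X3 at 0, X5 at 0; solve each RREF row for its pivot's exponent:
  r0: exp(ΔT) + (3)·1 = 0 ⇒ exp(ΔT) = -3
  r1: exp(m) + (-1)·1 = 0 ⇒ exp(m) = 1
Π_4 = ΔT^-3 · m · X4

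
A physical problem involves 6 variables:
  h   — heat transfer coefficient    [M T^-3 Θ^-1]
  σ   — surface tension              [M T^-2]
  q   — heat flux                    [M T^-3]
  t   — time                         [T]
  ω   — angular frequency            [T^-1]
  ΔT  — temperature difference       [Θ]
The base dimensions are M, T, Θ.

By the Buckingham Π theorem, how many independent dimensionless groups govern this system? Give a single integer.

3

Write exponents as rows M,T,Θ / cols h,σ,q,t,ω,ΔT:
  M: [ 1  1  1  0  0  0]
  T: [-3 -2 -3  1 -1  0]
  Θ: [-1  0  0  0  0  1]
RREF → pivots at {h,σ,q} ⇒ r = 3
Π count = n − r = 6 − 3 = 3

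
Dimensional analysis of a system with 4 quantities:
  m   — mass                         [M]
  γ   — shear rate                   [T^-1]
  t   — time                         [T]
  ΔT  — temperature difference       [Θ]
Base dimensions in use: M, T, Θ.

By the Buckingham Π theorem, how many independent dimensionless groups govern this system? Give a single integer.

1

Exponent matrix [M,T,Θ] × [m,γ,t,ΔT]:
  M: [ 1  0  0  0]
  T: [ 0 -1  1  0]
  Θ: [ 0  0  0  1]
Row reduction gives pivot columns m,γ,ΔT; rank = 3
4 vars − rank 3 = 1 Π group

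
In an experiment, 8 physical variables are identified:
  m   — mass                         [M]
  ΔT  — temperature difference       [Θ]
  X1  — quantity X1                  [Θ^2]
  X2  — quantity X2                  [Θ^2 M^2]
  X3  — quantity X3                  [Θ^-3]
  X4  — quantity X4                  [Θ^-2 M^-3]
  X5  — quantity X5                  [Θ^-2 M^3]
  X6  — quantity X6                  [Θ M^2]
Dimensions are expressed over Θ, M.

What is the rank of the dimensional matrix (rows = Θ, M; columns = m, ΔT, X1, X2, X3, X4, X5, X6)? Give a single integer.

Write exponents as rows Θ,M / cols m,ΔT,X1,X2,X3,X4,X5,X6:
  Θ: [ 0  1  2  2 -3 -2 -2  1]
  M: [ 1  0  0  2  0 -3  3  2]
RREF → pivots at {m,ΔT} ⇒ r = 2

2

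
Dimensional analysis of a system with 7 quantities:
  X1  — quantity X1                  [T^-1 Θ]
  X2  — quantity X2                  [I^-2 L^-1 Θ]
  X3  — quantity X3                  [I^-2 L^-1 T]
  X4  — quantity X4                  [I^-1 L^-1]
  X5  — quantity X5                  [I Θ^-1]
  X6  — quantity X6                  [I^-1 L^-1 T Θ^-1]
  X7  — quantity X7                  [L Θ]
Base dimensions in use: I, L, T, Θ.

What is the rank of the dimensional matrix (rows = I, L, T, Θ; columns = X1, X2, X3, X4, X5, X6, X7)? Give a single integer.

3

Write exponents as rows I,L,T,Θ / cols X1,X2,X3,X4,X5,X6,X7:
  I: [ 0 -2 -2 -1  1 -1  0]
  L: [ 0 -1 -1 -1  0 -1  1]
  T: [-1  0  1  0  0  1  0]
  Θ: [ 1  1  0  0 -1 -1  1]
RREF → pivots at {X1,X2,X4} ⇒ r = 3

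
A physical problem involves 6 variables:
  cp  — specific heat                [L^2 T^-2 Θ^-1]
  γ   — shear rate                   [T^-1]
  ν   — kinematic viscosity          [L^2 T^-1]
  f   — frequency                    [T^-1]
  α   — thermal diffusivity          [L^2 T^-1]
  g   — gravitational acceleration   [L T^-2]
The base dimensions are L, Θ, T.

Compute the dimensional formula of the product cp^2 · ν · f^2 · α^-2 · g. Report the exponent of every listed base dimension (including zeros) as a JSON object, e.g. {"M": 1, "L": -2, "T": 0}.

Write exponents as rows L,Θ,T / cols cp,γ,ν,f,α,g:
  L: [ 2  0  2  0  2  1]
  Θ: [-1  0  0  0  0  0]
  T: [-2 -1 -1 -1 -1 -2]
  [L]: (2)·2+(1)·2+(2)·0+(-2)·2+(1)·1 = 3
  [Θ]: (2)·-1+(1)·0+(2)·0+(-2)·0+(1)·0 = -2
  [T]: (2)·-2+(1)·-1+(2)·-1+(-2)·-1+(1)·-2 = -7
⇒ L^3 Θ^-2 T^-7

{"L": 3, "Θ": -2, "T": -7}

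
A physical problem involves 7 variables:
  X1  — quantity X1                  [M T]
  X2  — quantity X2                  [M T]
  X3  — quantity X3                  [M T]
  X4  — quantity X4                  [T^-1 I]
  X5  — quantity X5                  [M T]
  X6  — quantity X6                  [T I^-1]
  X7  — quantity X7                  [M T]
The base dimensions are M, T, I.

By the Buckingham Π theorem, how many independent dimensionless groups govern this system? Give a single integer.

5

Dimensional matrix (M×T×I by X1×X2×X3×X4×X5×X6×X7):
  M: [ 1  1  1  0  1  0  1]
  T: [ 1  1  1 -1  1  1  1]
  I: [ 0  0  0  1  0 -1  0]
Echelon form has 2 nonzero rows (pivots: X1,X4)
n=7, r=2 ⇒ 5 dimensionless groups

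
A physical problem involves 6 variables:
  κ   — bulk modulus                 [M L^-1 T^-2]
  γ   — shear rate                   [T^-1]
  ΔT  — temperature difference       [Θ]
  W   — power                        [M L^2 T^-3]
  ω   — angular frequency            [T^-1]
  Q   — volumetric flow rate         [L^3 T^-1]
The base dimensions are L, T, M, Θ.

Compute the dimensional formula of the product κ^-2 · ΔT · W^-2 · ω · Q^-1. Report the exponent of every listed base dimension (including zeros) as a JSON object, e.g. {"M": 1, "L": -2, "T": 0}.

Write exponents as rows L,T,M,Θ / cols κ,γ,ΔT,W,ω,Q:
  L: [-1  0  0  2  0  3]
  T: [-2 -1  0 -3 -1 -1]
  M: [ 1  0  0  1  0  0]
  Θ: [ 0  0  1  0  0  0]
  [L]: (-2)·-1+(1)·0+(-2)·2+(1)·0+(-1)·3 = -5
  [T]: (-2)·-2+(1)·0+(-2)·-3+(1)·-1+(-1)·-1 = 10
  [M]: (-2)·1+(1)·0+(-2)·1+(1)·0+(-1)·0 = -4
  [Θ]: (-2)·0+(1)·1+(-2)·0+(1)·0+(-1)·0 = 1
⇒ L^-5 T^10 M^-4 Θ

{"L": -5, "T": 10, "M": -4, "Θ": 1}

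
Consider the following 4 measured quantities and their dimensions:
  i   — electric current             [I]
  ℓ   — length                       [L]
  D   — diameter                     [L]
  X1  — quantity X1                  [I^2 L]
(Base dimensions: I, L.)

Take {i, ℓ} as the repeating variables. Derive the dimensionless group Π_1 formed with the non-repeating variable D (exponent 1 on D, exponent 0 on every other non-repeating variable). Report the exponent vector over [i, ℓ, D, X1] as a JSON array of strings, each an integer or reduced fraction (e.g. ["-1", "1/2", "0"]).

["0", "-1", "1", "0"]

Exponent matrix [I,L] × [i,ℓ,D,X1]:
  I: [ 1  0  0  2]
  L: [ 0  1  1  1]
Row reduction gives pivot columns i,ℓ; rank = 2
Repeat: i,ℓ; free: D,X1
RREF:
  r0: [   1    0    0    2]
  r1: [   0    1    1    1]
Fix exponent of D at 1, X1 at 0; solve each RREF row for its pivot's exponent:
  r0: exp(i) + (0)·1 = 0 ⇒ exp(i) = 0
  r1: exp(ℓ) + (1)·1 = 0 ⇒ exp(ℓ) = -1
Π_1 = ℓ^-1 · D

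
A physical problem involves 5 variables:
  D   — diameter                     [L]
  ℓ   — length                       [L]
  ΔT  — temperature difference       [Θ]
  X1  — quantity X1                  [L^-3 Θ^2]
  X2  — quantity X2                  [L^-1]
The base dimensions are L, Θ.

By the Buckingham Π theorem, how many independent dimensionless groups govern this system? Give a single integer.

Exponent matrix [L,Θ] × [D,ℓ,ΔT,X1,X2]:
  L: [ 1  1  0 -3 -1]
  Θ: [ 0  0  1  2  0]
Echelon form has 2 nonzero rows (pivots: D,ΔT)
Π count = n − r = 5 − 2 = 3

3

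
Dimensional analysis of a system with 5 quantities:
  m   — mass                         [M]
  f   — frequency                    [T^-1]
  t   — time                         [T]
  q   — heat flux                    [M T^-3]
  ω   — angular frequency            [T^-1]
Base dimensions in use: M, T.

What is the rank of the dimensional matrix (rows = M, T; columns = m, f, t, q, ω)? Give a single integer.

2

Dimensional matrix (M×T by m×f×t×q×ω):
  M: [ 1  0  0  1  0]
  T: [ 0 -1  1 -3 -1]
RREF → pivots at {m,f} ⇒ r = 2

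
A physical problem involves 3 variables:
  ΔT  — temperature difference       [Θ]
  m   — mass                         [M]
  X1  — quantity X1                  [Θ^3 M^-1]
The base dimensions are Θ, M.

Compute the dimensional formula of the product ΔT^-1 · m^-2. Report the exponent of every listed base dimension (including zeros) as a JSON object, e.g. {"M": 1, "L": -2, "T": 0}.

{"Θ": -1, "M": -2}

Write exponents as rows Θ,M / cols ΔT,m,X1:
  Θ: [ 1  0  3]
  M: [ 0  1 -1]
  [Θ]: (-1)·1+(-2)·0 = -1
  [M]: (-1)·0+(-2)·1 = -2
⇒ Θ^-1 M^-2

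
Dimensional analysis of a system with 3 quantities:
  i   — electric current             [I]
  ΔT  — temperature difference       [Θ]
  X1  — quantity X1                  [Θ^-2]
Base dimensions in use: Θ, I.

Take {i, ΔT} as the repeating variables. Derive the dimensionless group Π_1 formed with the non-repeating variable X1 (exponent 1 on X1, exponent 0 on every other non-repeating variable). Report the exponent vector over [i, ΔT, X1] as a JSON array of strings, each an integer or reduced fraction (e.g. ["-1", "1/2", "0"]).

["0", "2", "1"]

Dimensional matrix (Θ×I by i×ΔT×X1):
  Θ: [ 0  1 -2]
  I: [ 1  0  0]
Row reduction gives pivot columns i,ΔT; rank = 2
Repeat: i,ΔT; free: X1
RREF:
  r0: [   1    0    0]
  r1: [   0    1   -2]
Fix exponent of X1 at 1; solve each RREF row for its pivot's exponent:
  r0: exp(i) + (0)·1 = 0 ⇒ exp(i) = 0
  r1: exp(ΔT) + (-2)·1 = 0 ⇒ exp(ΔT) = 2
Π_1 = ΔT^2 · X1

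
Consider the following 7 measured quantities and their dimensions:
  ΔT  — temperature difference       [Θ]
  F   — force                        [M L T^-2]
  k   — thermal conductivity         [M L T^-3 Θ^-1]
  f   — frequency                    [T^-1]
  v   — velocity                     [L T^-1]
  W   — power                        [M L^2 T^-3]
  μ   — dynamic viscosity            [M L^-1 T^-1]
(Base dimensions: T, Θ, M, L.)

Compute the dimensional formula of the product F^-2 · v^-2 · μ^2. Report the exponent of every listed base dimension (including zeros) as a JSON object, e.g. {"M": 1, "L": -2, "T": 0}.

{"T": 4, "Θ": 0, "M": 0, "L": -6}

Exponent matrix [T,Θ,M,L] × [ΔT,F,k,f,v,W,μ]:
  T: [ 0 -2 -3 -1 -1 -3 -1]
  Θ: [ 1  0 -1  0  0  0  0]
  M: [ 0  1  1  0  0  1  1]
  L: [ 0  1  1  0  1  2 -1]
  [T]: (-2)·-2+(-2)·-1+(2)·-1 = 4
  [Θ]: (-2)·0+(-2)·0+(2)·0 = 0
  [M]: (-2)·1+(-2)·0+(2)·1 = 0
  [L]: (-2)·1+(-2)·1+(2)·-1 = -6
⇒ T^4 L^-6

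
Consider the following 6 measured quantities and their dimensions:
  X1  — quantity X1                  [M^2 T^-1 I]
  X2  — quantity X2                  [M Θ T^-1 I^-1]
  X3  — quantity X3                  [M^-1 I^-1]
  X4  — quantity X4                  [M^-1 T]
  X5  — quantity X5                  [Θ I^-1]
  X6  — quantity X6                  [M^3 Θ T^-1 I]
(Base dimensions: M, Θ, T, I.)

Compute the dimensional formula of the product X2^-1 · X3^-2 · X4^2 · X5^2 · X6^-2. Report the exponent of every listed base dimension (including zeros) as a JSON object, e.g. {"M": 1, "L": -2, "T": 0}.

{"M": -7, "Θ": -1, "T": 5, "I": -1}

Exponent matrix [M,Θ,T,I] × [X1,X2,X3,X4,X5,X6]:
  M: [ 2  1 -1 -1  0  3]
  Θ: [ 0  1  0  0  1  1]
  T: [-1 -1  0  1  0 -1]
  I: [ 1 -1 -1  0 -1  1]
  [M]: (-1)·1+(-2)·-1+(2)·-1+(2)·0+(-2)·3 = -7
  [Θ]: (-1)·1+(-2)·0+(2)·0+(2)·1+(-2)·1 = -1
  [T]: (-1)·-1+(-2)·0+(2)·1+(2)·0+(-2)·-1 = 5
  [I]: (-1)·-1+(-2)·-1+(2)·0+(2)·-1+(-2)·1 = -1
⇒ M^-7 Θ^-1 T^5 I^-1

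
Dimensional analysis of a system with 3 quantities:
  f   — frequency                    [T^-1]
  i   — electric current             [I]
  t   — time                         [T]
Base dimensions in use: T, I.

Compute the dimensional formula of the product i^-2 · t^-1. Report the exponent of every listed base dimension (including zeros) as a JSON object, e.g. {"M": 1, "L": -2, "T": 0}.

Write exponents as rows T,I / cols f,i,t:
  T: [-1  0  1]
  I: [ 0  1  0]
  [T]: (-2)·0+(-1)·1 = -1
  [I]: (-2)·1+(-1)·0 = -2
⇒ T^-1 I^-2

{"T": -1, "I": -2}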